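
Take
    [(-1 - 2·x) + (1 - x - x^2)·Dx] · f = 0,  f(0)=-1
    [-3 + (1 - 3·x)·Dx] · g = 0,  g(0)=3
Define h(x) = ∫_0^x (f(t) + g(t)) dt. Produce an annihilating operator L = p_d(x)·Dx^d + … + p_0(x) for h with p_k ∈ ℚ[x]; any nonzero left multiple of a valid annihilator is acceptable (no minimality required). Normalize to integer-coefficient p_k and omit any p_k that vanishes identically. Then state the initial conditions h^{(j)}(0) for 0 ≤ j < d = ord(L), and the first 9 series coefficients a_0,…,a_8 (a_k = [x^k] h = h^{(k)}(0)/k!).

f: a_k = -1, -1, -2, -3, -5, -8, -13, -21, -34, …
g: a_k = 3, 9, 27, 81, 243, 729, 2187, 6561, 19683, …
Sum ⇒ L₀ = lclm(L_f,L_g) in ℚ(x)⟨Dx⟩.
Integrate: L := L₀·Dx.
L = (-6 - 36·x + 18·x^2 - 18·x^3)·Dx + (14 - 18·x - 24·x^2 + 18·x^3 - 36·x^4)·Dx^2 + (-2 + 10·x - 15·x^2 + 10·x^3 - 9·x^5)·Dx^3  (order 3).
h: a_k = 0, 2, 4, 25/3, 39/2, 238/5, 721/6, 2174/7, 1635/2, …
ICs: h(0) = 0, h′(0) = 2, h′′(0) = 8.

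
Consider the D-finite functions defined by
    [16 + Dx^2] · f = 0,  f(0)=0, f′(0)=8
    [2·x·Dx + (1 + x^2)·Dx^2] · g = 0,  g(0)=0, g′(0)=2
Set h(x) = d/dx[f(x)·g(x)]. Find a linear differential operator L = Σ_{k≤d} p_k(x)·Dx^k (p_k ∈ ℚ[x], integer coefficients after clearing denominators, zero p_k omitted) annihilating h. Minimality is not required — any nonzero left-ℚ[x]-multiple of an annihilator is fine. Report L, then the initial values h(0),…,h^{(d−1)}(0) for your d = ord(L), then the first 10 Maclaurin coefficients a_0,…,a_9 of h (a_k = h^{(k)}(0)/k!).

L = (32960 + 157056·x^2 + 319424·x^4 + 359424·x^6 + 242688·x^8 + 94208·x^10 + 16384·x^12) + (6752·x + 28736·x^3 + 49120·x^5 + 43520·x^7 + 20480·x^9 + 4096·x^11)·Dx + (3420 + 17320·x^2 + 37356·x^4 + 44272·x^6 + 30848·x^8 + 12032·x^10 + 2048·x^12)·Dx^2 + (422·x + 1796·x^3 + 3070·x^5 + 2720·x^7 + 1280·x^9 + 256·x^11)·Dx^3 + (85 + 469·x^2 + 1087·x^4 + 1363·x^6 + 980·x^8 + 384·x^10 + 64·x^12)·Dx^4  (order 4).
h: a_k = 0, 32, 0, -192, 0, 928/3, 0, -1408/5, 0, 621536/2835, …
ICs: h(0) = 0, h′(0) = 32, h′′(0) = 0, h′′′(0) = -1152.

f: a_k = 0, 8, 0, -64/3, 0, 256/15, 0, -2048/315, 0, 4096/2835, …
g: a_k = 0, 2, 0, -2/3, 0, 2/5, 0, -2/7, 0, 2/9, …
Sym-product of L_f,L_g gives L₀ (≤ ord 4).
Differentiate: ansatz ord ≤ ord L₀ ⇒ L.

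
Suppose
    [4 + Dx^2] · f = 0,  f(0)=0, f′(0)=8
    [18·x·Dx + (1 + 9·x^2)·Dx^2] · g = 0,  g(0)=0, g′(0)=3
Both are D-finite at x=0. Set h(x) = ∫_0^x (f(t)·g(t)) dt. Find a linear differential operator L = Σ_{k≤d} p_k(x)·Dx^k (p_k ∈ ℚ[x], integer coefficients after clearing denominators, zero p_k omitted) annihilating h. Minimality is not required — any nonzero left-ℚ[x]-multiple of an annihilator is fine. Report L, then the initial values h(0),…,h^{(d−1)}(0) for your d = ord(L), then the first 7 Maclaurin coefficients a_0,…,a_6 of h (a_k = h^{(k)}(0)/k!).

L = (2080 + 50256·x^2 + 89424·x^4 + 186624·x^6 + 419904·x^8)·Dx + (3168·x + 38880·x^3 + 139968·x^5 + 419904·x^7)·Dx^2 + (572 + 13788·x^2 + 33048·x^4 + 93312·x^6 + 209952·x^8)·Dx^3 + (792·x + 9720·x^3 + 34992·x^5 + 104976·x^7)·Dx^4 + (13 + 306·x^2 + 2673·x^4 + 11664·x^6 + 26244·x^8)·Dx^5  (order 5).
h: a_k = 0, 0, 0, 8, 0, -88/5, 0, …
ICs: h(0) = 0, h′(0) = 0, h′′(0) = 0, h′′′(0) = 48, h′′′′(0) = 0.

f: a_k = 0, 8, 0, -16/3, 0, 16/15, 0, …
g: a_k = 0, 3, 0, -9, 0, 243/5, 0, …
Product ⇒ symmetric product L₀, ord ≤ 4.
h=∫₀ˣh₀: take L = L₀·Dx.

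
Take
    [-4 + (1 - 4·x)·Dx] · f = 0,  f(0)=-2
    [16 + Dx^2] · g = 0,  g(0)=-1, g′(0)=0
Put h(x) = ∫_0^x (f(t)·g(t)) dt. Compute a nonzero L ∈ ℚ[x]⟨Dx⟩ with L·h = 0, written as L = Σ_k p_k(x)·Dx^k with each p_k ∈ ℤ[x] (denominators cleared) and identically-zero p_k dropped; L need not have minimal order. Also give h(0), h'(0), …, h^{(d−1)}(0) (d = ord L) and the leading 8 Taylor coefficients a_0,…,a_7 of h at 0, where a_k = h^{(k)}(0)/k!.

f: a_k = -2, -8, -32, -128, -512, -2048, -8192, -32768, …
g: a_k = -1, 0, 8, 0, -32/3, 0, 256/45, 0, …
L₀ := L_f ⊗_s L_g (sym. prod.), ord ≤ 2.
h=∫h₀ ⇒ L = L₀·Dx.
L = (-16 + 64·x)·Dx + 8·Dx^2 + (-1 + 4·x)·Dx^3  (order 3).
h: a_k = 0, 2, 4, 16/3, 16, 832/15, 1664/9, 199168/315, …
ICs: h(0) = 0, h′(0) = 2, h′′(0) = 8.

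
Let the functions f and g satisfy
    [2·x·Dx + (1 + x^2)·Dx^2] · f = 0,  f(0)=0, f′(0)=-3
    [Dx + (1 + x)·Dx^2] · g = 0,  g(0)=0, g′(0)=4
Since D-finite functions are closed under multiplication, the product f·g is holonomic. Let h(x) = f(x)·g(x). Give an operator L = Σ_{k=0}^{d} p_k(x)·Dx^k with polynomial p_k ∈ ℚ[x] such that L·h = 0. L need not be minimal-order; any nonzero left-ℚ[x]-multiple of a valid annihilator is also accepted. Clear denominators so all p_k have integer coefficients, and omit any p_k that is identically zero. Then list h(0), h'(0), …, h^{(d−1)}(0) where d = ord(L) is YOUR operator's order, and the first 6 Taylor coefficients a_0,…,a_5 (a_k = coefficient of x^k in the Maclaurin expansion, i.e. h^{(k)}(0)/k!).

f: a_k = 0, -3, 0, 1, 0, -3/5, …
g: a_k = 0, 4, -2, 4/3, -1, 4/5, …
L₀ := L_f ⊗_s L_g (sym. prod.), ord ≤ 4.
L = (24 + 44·x + 80·x^2 + 156·x^3 + 120·x^4 + 52·x^5 + 4·x^7)·Dx + (18 + 124·x + 308·x^2 + 484·x^3 + 544·x^4 + 372·x^5 + 140·x^6 + 12·x^7 + 14·x^8)·Dx^2 + (12 + 64·x + 192·x^2 + 312·x^3 + 360·x^4 + 312·x^5 + 192·x^6 + 72·x^7 + 12·x^8 + 8·x^9)·Dx^3 + (5 + 18·x + 37·x^2 + 56·x^3 + 66·x^4 + 60·x^5 + 42·x^6 + 24·x^7 + 9·x^8 + 2·x^9 + x^10)·Dx^4  (order 4).
h: a_k = 0, 0, -12, 6, 0, 1, …
ICs: h(0) = 0, h′(0) = 0, h′′(0) = -24, h′′′(0) = 36.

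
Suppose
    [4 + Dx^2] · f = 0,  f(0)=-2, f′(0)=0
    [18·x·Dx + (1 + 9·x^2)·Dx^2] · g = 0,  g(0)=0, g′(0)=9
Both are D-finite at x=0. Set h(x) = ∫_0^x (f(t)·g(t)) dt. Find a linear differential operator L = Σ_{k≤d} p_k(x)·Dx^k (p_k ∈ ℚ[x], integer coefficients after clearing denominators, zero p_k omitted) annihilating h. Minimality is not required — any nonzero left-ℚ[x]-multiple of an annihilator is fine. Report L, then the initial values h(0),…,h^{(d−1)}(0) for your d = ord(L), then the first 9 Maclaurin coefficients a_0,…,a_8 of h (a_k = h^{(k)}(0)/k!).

L = (2080 + 50256·x^2 + 89424·x^4 + 186624·x^6 + 419904·x^8)·Dx + (3168·x + 38880·x^3 + 139968·x^5 + 419904·x^7)·Dx^2 + (572 + 13788·x^2 + 33048·x^4 + 93312·x^6 + 209952·x^8)·Dx^3 + (792·x + 9720·x^3 + 34992·x^5 + 104976·x^7)·Dx^4 + (13 + 306·x^2 + 2673·x^4 + 11664·x^6 + 26244·x^8)·Dx^5  (order 5).
h: a_k = 0, 0, -9, 0, 45/2, 0, -343/5, 0, 43669/140, …
ICs: h(0) = 0, h′(0) = 0, h′′(0) = -18, h′′′(0) = 0, h′′′′(0) = 540.

f: a_k = -2, 0, 4, 0, -4/3, 0, 8/45, 0, -4/315, …
g: a_k = 0, 9, 0, -27, 0, 729/5, 0, -6561/7, 0, …
Sym-product of L_f,L_g gives L₀ (≤ ord 4).
h=∫₀ˣh₀: take L = L₀·Dx.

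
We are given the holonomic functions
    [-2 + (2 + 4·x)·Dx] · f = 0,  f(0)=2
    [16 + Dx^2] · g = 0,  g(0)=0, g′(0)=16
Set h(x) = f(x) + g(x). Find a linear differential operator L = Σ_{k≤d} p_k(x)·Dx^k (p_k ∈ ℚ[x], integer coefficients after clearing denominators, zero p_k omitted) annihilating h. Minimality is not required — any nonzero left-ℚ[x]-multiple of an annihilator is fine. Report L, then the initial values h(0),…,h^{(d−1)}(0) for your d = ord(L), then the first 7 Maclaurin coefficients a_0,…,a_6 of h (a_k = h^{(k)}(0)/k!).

f: a_k = 2, 2, -1, 1, -5/4, 7/4, -21/8, …
g: a_k = 0, 16, 0, -128/3, 0, 512/15, 0, …
h₀=f+g: left-lcm gives L₀, ord ≤ 3.
L = (-304 - 1024·x - 1024·x^2) + (240 + 1504·x + 3072·x^2 + 2048·x^3)·Dx + (-19 - 64·x - 64·x^2)·Dx^2 + (15 + 94·x + 192·x^2 + 128·x^3)·Dx^3  (order 3).
h: a_k = 2, 18, -1, -125/3, -5/4, 2153/60, -21/8, …
ICs: h(0) = 2, h′(0) = 18, h′′(0) = -2.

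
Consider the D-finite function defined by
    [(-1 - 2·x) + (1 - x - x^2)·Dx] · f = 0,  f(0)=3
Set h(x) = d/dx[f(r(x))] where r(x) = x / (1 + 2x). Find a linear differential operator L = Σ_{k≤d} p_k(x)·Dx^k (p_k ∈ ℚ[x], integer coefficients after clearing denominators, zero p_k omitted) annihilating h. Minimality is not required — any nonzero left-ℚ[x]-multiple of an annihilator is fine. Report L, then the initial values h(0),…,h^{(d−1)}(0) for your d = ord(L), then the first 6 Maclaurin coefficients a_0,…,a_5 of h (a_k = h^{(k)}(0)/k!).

f: a_k = 3, 3, 6, 9, 15, 24, …
h₀=f(r): pull back L_f along r ⇒ L₀.
h=h₀': d/dx-closure on L₀ ⇒ L.
L = (-6·x - 18·x^2 - 16·x^3) + (-1 - 9·x - 27·x^2 - 30·x^3 - 8·x^4)·Dx  (order 1).
h: a_k = 3, 0, -9, 36, -120, 378, …
ICs: h(0) = 3.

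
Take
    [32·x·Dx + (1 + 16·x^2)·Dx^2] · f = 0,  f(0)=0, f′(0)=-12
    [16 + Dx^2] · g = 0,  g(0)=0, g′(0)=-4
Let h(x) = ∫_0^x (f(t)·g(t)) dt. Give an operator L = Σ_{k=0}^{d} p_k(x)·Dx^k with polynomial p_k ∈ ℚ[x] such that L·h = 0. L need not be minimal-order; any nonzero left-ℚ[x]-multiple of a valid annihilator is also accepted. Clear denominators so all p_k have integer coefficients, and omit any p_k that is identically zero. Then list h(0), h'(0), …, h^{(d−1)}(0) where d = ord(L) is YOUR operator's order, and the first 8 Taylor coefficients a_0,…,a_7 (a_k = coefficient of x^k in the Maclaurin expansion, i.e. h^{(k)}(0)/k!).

L = (1280 + 53248·x^2 + 360448·x^4 + 2097152·x^6 + 8388608·x^8)·Dx + (1536·x + 40960·x^3 + 393216·x^5 + 2097152·x^7)·Dx^2 + (96 + 4096·x^2 + 36864·x^4 + 262144·x^6 + 1048576·x^8)·Dx^3 + (96·x + 2560·x^3 + 24576·x^5 + 131072·x^7)·Dx^4 + (1 + 48·x^2 + 896·x^4 + 8192·x^6 + 32768·x^8)·Dx^5  (order 5).
h: a_k = 0, 0, 0, 16, 0, -384/5, 0, 9728/21, …
ICs: h(0) = 0, h′(0) = 0, h′′(0) = 0, h′′′(0) = 96, h′′′′(0) = 0.

f: a_k = 0, -12, 0, 64, 0, -3072/5, 0, 49152/7, …
g: a_k = 0, -4, 0, 32/3, 0, -128/15, 0, 1024/315, …
L₀ := L_f ⊗_s L_g (sym. prod.), ord ≤ 4.
∫: right-multiply L₀ by Dx.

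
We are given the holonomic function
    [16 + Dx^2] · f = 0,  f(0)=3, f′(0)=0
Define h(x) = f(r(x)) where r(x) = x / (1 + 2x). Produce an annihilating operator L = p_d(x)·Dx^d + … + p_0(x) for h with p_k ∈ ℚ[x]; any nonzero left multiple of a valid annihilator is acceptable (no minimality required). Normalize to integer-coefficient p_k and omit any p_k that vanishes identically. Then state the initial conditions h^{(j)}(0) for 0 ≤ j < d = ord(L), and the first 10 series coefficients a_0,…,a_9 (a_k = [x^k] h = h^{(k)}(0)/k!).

f: a_k = 3, 0, -24, 0, 32, 0, -256/15, 0, 512/105, 0, …
f∘r: x↦r, Dx↦Dx/r' in L_f ⇒ L₀.
L = 16 + (4 + 24·x + 48·x^2 + 32·x^3)·Dx + (1 + 8·x + 24·x^2 + 32·x^3 + 16·x^4)·Dx^2  (order 2).
h: a_k = 3, 0, -24, 96, -256, 512, -9856/15, -1536/5, 602624/105, -2646016/105, …
ICs: h(0) = 3, h′(0) = 0.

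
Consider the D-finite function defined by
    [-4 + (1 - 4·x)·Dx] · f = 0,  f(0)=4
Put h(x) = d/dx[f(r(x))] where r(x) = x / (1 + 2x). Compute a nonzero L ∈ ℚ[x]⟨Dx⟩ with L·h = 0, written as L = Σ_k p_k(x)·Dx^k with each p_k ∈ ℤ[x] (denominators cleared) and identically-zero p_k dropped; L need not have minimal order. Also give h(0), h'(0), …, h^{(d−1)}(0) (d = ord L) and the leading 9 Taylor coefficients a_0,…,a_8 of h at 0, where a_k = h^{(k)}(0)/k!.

f: a_k = 4, 16, 64, 256, 1024, 4096, 16384, 65536, 262144, …
f∘r: x↦r, Dx↦Dx/r' in L_f ⇒ L₀.
h=h₀': d/dx-closure on L₀ ⇒ L.
L = 4 + (-1 + 2·x)·Dx  (order 1).
h: a_k = 16, 64, 192, 512, 1280, 3072, 7168, 16384, 36864, …
ICs: h(0) = 16.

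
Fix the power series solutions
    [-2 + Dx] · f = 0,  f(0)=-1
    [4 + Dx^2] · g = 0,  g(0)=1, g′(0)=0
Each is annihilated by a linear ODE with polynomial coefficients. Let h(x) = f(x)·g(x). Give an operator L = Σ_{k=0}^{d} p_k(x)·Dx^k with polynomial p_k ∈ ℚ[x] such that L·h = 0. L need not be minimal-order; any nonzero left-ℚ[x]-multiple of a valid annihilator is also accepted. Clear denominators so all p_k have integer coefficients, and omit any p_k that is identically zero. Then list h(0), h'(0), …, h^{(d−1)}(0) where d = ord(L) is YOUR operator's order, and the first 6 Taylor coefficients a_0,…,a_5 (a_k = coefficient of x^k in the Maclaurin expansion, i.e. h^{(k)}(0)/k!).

L = 8 - 4·Dx + Dx^2  (order 2).
h: a_k = -1, -2, 0, 8/3, 8/3, 16/15, …
ICs: h(0) = -1, h′(0) = -2.

f: a_k = -1, -2, -2, -4/3, -2/3, -4/15, …
g: a_k = 1, 0, -2, 0, 2/3, 0, …
Sym-product of L_f,L_g gives L₀ (≤ ord 2).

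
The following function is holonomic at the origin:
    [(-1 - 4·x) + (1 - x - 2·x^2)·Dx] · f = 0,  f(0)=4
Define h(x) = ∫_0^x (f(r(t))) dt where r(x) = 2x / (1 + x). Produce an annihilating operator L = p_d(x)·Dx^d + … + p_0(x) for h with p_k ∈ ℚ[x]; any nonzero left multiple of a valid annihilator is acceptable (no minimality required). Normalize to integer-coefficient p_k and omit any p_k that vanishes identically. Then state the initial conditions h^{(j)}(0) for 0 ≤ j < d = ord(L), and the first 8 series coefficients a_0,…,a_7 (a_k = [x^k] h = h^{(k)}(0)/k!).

L = (2 + 18·x)·Dx + (-1 - x + 9·x^2 + 9·x^3)·Dx^2  (order 2).
h: a_k = 0, 4, 4, 40/3, 18, 72, 108, 3240/7, …
ICs: h(0) = 0, h′(0) = 4.

f: a_k = 4, 4, 12, 20, 44, 84, 172, 340, …
L₀ from L_f via x↦r, Dx↦r'^{-1}Dx.
h=∫h₀ ⇒ L = L₀·Dx.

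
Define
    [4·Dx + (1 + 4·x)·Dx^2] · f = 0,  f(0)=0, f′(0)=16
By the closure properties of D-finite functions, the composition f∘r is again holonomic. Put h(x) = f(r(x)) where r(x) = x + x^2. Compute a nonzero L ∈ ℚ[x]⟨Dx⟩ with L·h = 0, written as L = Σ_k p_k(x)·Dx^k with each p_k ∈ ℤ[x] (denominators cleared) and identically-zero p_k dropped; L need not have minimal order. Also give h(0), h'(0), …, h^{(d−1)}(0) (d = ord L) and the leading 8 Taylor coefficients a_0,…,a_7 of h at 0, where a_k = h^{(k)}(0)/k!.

L = 2·Dx + (1 + 2·x)·Dx^2  (order 2).
h: a_k = 0, 16, -16, 64/3, -32, 256/5, -256/3, 1024/7, …
ICs: h(0) = 0, h′(0) = 16.

f: a_k = 0, 16, -32, 256/3, -256, 4096/5, -8192/3, 65536/7, …
Substitute x→r, Dx→(1/r')Dx; clear ⇒ L₀.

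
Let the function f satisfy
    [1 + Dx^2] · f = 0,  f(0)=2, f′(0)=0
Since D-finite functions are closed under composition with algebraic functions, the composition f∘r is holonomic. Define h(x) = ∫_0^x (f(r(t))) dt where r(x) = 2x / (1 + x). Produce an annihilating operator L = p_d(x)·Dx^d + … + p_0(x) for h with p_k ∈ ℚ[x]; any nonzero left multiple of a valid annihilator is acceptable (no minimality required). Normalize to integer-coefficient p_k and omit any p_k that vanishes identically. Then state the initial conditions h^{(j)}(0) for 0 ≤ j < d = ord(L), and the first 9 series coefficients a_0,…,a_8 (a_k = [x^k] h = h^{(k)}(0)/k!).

L = 4·Dx + (2 + 6·x + 6·x^2 + 2·x^3)·Dx^2 + (1 + 4·x + 6·x^2 + 4·x^3 + x^4)·Dx^3  (order 3).
h: a_k = 0, 2, 0, -4/3, 2, -32/15, 16/9, -44/45, -1/5, …
ICs: h(0) = 0, h′(0) = 2, h′′(0) = 0.

f: a_k = 2, 0, -1, 0, 1/12, 0, -1/360, 0, 1/20160, …
Substitute x→r, Dx→(1/r')Dx; clear ⇒ L₀.
h=∫h₀ ⇒ L = L₀·Dx.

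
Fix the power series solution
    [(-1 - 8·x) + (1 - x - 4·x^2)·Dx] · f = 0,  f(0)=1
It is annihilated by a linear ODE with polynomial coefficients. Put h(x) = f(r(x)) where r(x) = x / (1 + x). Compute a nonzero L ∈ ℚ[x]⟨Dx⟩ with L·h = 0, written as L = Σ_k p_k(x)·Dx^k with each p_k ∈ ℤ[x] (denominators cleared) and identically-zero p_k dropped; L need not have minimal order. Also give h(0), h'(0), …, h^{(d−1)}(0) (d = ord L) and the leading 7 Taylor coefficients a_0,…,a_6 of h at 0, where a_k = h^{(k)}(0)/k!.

L = (1 + 9·x) + (-1 - 2·x + 3·x^2 + 4·x^3)·Dx  (order 1).
h: a_k = 1, 1, 4, 0, 16, -16, 80, …
ICs: h(0) = 1.

f: a_k = 1, 1, 5, 9, 29, 65, 181, …
h₀=f(r): pull back L_f along r ⇒ L₀.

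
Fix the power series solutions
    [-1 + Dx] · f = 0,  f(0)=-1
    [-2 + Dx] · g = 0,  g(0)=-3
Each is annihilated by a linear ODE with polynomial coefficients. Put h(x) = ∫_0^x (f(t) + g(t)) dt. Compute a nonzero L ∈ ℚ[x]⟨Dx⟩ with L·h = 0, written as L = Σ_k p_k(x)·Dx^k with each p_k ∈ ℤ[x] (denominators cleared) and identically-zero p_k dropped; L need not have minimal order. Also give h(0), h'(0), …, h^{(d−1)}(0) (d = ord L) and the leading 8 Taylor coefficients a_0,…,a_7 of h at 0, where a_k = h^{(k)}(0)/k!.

f: a_k = -1, -1, -1/2, -1/6, -1/24, -1/120, -1/720, -1/5040, …
g: a_k = -3, -6, -6, -4, -2, -4/5, -4/15, -8/105, …
Weyl lclm of L_f,L_g ⇒ L₀ (ord ≤ 2).
h=∫h₀ ⇒ L = L₀·Dx.
L = 2·Dx - 3·Dx^2 + Dx^3  (order 3).
h: a_k = 0, -4, -7/2, -13/6, -25/24, -49/120, -97/720, -193/5040, …
ICs: h(0) = 0, h′(0) = -4, h′′(0) = -7.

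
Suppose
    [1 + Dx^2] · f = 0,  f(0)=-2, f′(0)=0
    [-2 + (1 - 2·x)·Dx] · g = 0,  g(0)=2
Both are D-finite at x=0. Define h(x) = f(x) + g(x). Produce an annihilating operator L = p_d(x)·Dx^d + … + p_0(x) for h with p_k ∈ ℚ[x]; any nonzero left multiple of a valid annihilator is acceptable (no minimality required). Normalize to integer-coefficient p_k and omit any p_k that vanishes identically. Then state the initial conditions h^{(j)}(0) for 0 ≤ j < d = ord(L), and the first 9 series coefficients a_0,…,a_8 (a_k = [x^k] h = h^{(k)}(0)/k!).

f: a_k = -2, 0, 1, 0, -1/12, 0, 1/360, 0, -1/20160, …
g: a_k = 2, 4, 8, 16, 32, 64, 128, 256, 512, …
Weyl lclm of L_f,L_g ⇒ L₀ (ord ≤ 3).
L = (-50 + 8·x - 8·x^2) + (9 - 22·x + 12·x^2 - 8·x^3)·Dx + (-50 + 8·x - 8·x^2)·Dx^2 + (9 - 22·x + 12·x^2 - 8·x^3)·Dx^3  (order 3).
h: a_k = 0, 4, 9, 16, 383/12, 64, 46081/360, 256, 10321919/20160, …
ICs: h(0) = 0, h′(0) = 4, h′′(0) = 18.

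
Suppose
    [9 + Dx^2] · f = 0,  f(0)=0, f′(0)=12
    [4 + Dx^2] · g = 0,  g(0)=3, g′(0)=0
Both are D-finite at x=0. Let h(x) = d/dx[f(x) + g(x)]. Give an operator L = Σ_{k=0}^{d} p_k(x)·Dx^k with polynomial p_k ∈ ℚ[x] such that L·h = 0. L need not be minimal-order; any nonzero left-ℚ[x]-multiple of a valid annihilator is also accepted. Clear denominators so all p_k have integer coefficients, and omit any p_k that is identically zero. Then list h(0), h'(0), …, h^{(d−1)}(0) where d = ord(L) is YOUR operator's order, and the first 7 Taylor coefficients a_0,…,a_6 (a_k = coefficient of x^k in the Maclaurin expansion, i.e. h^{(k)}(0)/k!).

f: a_k = 0, 12, 0, -18, 0, 81/10, 0, …
g: a_k = 3, 0, -6, 0, 2, 0, -4/15, …
f+g: L₀ = lclm(L_f,L_g), ord ≤ 2+2.
h₀' ⇒ L via d/dx closure of L₀.
L = 36 + 13·Dx^2 + Dx^4  (order 4).
h: a_k = 12, -12, -54, 8, 81/2, -8/5, -243/20, …
ICs: h(0) = 12, h′(0) = -12, h′′(0) = -108, h′′′(0) = 48.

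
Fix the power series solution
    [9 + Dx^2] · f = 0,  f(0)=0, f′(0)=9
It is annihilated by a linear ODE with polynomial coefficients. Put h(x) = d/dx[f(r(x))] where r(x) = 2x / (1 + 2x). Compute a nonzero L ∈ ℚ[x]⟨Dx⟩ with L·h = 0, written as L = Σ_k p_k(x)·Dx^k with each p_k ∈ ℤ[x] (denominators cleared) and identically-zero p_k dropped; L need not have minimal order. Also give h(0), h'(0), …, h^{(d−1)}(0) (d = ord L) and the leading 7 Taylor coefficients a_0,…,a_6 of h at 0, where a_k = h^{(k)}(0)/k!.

L = (60 + 96·x + 96·x^2) + (12 + 72·x + 144·x^2 + 96·x^3)·Dx + (1 + 8·x + 24·x^2 + 32·x^3 + 16·x^4)·Dx^2  (order 2).
h: a_k = 18, -72, -108, 2016, -10548, 36720, -464472/5, …
ICs: h(0) = 18, h′(0) = -72.

f: a_k = 0, 9, 0, -27/2, 0, 243/40, 0, …
Substitute x→r, Dx→(1/r')Dx; clear ⇒ L₀.
Differentiate: ansatz ord ≤ ord L₀ ⇒ L.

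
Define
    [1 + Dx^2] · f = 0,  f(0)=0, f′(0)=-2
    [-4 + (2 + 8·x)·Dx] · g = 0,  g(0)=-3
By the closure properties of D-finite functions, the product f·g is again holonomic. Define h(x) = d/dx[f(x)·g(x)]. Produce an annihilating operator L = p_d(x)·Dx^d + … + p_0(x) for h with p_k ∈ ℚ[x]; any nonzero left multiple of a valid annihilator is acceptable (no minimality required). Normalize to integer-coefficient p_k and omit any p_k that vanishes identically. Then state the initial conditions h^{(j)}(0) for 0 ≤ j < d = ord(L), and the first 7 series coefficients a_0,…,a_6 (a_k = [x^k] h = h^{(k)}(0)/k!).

f: a_k = 0, -2, 0, 1/3, 0, -1/60, 0, …
g: a_k = -3, -6, 6, -12, 30, -84, 252, …
Product ⇒ symmetric product L₀, ord ≤ 2.
Differentiate: ansatz ord ≤ ord L₀ ⇒ L.
L = (-7 + 336·x + 736·x^2 + 256·x^3 + 256·x^4) + (44 + 144·x - 192·x^2 - 256·x^3)·Dx + (13 + 112·x + 288·x^2 + 256·x^3 + 256·x^4)·Dx^2  (order 2).
h: a_k = 6, 24, -39, 88, -1159/4, 4923/5, -83009/24, …
ICs: h(0) = 6, h′(0) = 24.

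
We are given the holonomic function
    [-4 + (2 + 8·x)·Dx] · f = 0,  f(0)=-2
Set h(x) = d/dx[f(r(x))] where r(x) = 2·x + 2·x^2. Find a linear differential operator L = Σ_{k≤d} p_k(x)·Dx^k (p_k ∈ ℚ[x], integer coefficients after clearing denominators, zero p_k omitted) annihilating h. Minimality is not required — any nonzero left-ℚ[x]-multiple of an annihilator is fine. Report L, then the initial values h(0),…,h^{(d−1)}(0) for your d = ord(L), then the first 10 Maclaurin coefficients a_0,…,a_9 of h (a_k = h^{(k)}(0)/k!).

f: a_k = -2, -4, 4, -8, 20, -56, 168, -528, 1716, -5720, …
L₀ from L_f via x↦r, Dx↦r'^{-1}Dx.
h₀' ⇒ L via d/dx closure of L₀.
L = -2 + (-1 - 10·x - 24·x^2 - 16·x^3)·Dx  (order 1).
h: a_k = -8, 16, -96, 576, -3520, 21888, -137984, 879104, -5647104, 36513280, …
ICs: h(0) = -8.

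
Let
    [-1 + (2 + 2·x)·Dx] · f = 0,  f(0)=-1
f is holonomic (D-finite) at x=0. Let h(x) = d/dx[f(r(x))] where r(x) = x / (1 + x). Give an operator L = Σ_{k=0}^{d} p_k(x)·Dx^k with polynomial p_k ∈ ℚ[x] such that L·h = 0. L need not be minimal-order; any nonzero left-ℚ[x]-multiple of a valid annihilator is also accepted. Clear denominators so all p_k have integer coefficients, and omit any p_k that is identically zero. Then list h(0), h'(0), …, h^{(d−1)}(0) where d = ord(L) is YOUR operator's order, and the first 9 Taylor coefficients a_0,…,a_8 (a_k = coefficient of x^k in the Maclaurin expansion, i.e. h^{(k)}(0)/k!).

L = (-5 - 8·x) + (-2 - 6·x - 4·x^2)·Dx  (order 1).
h: a_k = -1/2, 5/4, -39/16, 141/32, -1995/256, 7059/512, -50435/2048, 182461/4096, -5347827/65536, …
ICs: h(0) = -1/2.

f: a_k = -1, -1/2, 1/8, -1/16, 5/128, -7/256, 21/1024, -33/2048, 429/32768, …
Substitute x→r, Dx→(1/r')Dx; clear ⇒ L₀.
Derive L from L₀ (diff closure).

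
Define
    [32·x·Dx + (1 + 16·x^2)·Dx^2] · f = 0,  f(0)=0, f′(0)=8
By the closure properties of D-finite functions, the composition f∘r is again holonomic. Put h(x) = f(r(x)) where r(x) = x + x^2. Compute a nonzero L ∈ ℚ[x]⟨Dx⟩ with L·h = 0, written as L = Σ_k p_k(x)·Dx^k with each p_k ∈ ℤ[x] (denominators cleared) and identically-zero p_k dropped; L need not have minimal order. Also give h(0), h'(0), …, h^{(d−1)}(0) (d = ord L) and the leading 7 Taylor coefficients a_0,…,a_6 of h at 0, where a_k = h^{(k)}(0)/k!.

L = (-2 + 32·x + 128·x^2 + 192·x^3 + 96·x^4)·Dx + (1 + 2·x + 16·x^2 + 64·x^3 + 80·x^4 + 32·x^5)·Dx^2  (order 2).
h: a_k = 0, 8, 8, -128/3, -128, 1408/5, 6016/3, …
ICs: h(0) = 0, h′(0) = 8.

f: a_k = 0, 8, 0, -128/3, 0, 2048/5, 0, …
Substitute x→r, Dx→(1/r')Dx; clear ⇒ L₀.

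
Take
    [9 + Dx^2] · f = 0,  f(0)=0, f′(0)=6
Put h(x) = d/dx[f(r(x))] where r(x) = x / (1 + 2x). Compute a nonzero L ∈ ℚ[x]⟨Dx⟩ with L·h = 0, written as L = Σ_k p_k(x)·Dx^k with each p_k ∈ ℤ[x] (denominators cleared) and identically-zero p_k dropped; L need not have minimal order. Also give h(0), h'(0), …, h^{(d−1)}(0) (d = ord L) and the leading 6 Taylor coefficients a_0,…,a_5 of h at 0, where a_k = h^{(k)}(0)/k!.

f: a_k = 0, 6, 0, -9, 0, 81/20, …
h₀=f(r): pull back L_f along r ⇒ L₀.
Differentiate: ansatz ord ≤ ord L₀ ⇒ L.
L = (33 + 96·x + 96·x^2) + (12 + 72·x + 144·x^2 + 96·x^3)·Dx + (1 + 8·x + 24·x^2 + 32·x^3 + 16·x^4)·Dx^2  (order 2).
h: a_k = 6, -24, 45, 24, -2319/4, 2925, …
ICs: h(0) = 6, h′(0) = -24.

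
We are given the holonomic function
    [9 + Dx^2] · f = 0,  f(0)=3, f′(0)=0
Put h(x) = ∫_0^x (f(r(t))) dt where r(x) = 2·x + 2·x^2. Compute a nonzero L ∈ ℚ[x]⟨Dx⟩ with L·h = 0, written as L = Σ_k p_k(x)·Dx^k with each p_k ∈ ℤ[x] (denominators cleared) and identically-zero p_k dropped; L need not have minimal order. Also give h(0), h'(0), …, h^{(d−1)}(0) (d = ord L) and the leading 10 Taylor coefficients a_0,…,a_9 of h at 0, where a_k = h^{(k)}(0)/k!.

f: a_k = 3, 0, -27/2, 0, 81/8, 0, -243/80, 0, 2187/4480, 0, …
Change of var in L_f (x↦r) gives L₀.
Integrate: L := L₀·Dx.
L = (36 + 216·x + 432·x^2 + 288·x^3)·Dx - 2·Dx^2 + (1 + 2·x)·Dx^3  (order 3).
h: a_k = 0, 3, 0, -18, -27, 108/5, 108, 3888/35, -324/5, -10224/35, …
ICs: h(0) = 0, h′(0) = 3, h′′(0) = 0.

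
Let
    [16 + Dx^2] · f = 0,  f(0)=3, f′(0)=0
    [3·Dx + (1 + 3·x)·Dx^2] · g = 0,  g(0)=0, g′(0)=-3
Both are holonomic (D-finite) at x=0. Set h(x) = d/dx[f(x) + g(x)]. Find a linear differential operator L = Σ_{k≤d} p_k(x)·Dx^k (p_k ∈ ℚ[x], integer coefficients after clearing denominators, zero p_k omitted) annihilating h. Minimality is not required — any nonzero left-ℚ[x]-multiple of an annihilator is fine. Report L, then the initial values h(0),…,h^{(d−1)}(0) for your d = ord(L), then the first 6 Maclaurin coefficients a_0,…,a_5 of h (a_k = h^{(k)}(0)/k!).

f: a_k = 3, 0, -24, 0, 32, 0, …
g: a_k = 0, -3, 9/2, -9, 81/4, -243/5, …
L₀ := lclm(L_f,L_g); ord L₀ ≤ 2+2.
h=h₀': d/dx-closure on L₀ ⇒ L.
L = (1680 + 2304·x + 3456·x^2) + (272 + 1584·x + 3456·x^2 + 3456·x^3)·Dx + (105 + 144·x + 216·x^2)·Dx^2 + (17 + 99·x + 216·x^2 + 216·x^3)·Dx^3  (order 3).
h: a_k = -3, -39, -27, 209, -243, 3133/5, …
ICs: h(0) = -3, h′(0) = -39, h′′(0) = -54.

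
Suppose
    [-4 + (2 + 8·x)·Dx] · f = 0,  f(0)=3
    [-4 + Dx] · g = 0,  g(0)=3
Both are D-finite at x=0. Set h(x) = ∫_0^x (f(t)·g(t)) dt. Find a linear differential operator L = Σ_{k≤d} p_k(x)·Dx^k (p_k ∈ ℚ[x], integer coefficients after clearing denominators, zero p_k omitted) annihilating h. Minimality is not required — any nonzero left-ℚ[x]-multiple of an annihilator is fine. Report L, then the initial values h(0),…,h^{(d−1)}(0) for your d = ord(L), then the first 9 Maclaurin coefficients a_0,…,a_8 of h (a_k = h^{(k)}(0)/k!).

L = (-6 - 16·x)·Dx + (1 + 4·x)·Dx^2  (order 2).
h: a_k = 0, 9, 27, 42, 51, 198/5, 214/5, -356/35, 3369/35, …
ICs: h(0) = 0, h′(0) = 9.

f: a_k = 3, 6, -6, 12, -30, 84, -252, 792, -2574, …
g: a_k = 3, 12, 24, 32, 32, 128/5, 256/15, 1024/105, 512/105, …
f·g: L₀ = L_f ⊗_s L_g, ord ≤ 1·1.
Integrate: L := L₀·Dx.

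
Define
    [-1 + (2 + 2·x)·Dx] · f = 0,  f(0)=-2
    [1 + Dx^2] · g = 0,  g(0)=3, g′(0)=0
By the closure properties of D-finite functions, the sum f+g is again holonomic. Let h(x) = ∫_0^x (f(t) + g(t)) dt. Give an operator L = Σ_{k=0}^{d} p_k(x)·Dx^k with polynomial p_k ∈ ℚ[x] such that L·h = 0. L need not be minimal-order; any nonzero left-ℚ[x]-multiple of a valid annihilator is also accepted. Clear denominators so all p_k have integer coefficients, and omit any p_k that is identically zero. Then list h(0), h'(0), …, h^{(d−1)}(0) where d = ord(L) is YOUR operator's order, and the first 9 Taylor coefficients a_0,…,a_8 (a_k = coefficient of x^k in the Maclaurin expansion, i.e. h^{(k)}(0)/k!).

L = (-7 - 8·x - 4·x^2)·Dx + (6 + 22·x + 24·x^2 + 8·x^3)·Dx^2 + (-7 - 8·x - 4·x^2)·Dx^3 + (6 + 22·x + 24·x^2 + 8·x^3)·Dx^4  (order 4).
h: a_k = 0, 1, -1/2, -5/12, -1/32, 13/320, -7/768, 283/53760, -33/8192, …
ICs: h(0) = 0, h′(0) = 1, h′′(0) = -1, h′′′(0) = -5/2.

f: a_k = -2, -1, 1/4, -1/8, 5/64, -7/128, 21/512, -33/1024, 429/16384, …
g: a_k = 3, 0, -3/2, 0, 1/8, 0, -1/240, 0, 1/13440, …
L₀ := lclm(L_f,L_g); ord L₀ ≤ 1+2.
h=∫₀ˣh₀: take L = L₀·Dx.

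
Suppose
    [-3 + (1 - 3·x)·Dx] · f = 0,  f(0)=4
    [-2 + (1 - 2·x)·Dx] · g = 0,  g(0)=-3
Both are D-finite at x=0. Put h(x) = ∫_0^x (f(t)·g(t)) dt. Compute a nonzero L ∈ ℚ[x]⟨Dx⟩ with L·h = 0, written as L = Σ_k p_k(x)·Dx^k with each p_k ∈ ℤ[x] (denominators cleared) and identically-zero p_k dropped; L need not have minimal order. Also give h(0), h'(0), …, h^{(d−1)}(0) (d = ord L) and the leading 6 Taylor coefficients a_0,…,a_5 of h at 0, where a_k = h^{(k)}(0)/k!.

L = (-5 + 12·x)·Dx + (1 - 5·x + 6·x^2)·Dx^2  (order 2).
h: a_k = 0, -12, -30, -76, -195, -2532/5, …
ICs: h(0) = 0, h′(0) = -12.

f: a_k = 4, 12, 36, 108, 324, 972, …
g: a_k = -3, -6, -12, -24, -48, -96, …
Sym-product of L_f,L_g gives L₀ (≤ ord 1).
Integrate: L := L₀·Dx.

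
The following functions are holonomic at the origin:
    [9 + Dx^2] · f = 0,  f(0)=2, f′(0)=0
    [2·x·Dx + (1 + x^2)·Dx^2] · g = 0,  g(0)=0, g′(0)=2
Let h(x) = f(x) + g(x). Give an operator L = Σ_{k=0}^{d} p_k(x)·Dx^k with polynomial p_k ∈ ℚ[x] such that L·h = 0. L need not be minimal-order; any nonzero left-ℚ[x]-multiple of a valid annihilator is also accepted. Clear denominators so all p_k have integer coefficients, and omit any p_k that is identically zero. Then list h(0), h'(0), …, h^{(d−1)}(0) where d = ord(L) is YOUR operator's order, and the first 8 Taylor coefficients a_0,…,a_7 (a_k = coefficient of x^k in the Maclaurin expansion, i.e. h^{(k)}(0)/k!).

L = (-54·x + 540·x^3 + 162·x^5)·Dx + (63 + 279·x^2 + 297·x^4 + 81·x^6)·Dx^2 + (-6·x + 60·x^3 + 18·x^5)·Dx^3 + (7 + 31·x^2 + 33·x^4 + 9·x^6)·Dx^4  (order 4).
h: a_k = 2, 2, -9, -2/3, 27/4, 2/5, -81/40, -2/7, …
ICs: h(0) = 2, h′(0) = 2, h′′(0) = -18, h′′′(0) = -4.

f: a_k = 2, 0, -9, 0, 27/4, 0, -81/40, 0, …
g: a_k = 0, 2, 0, -2/3, 0, 2/5, 0, -2/7, …
f+g: L₀ = lclm(L_f,L_g), ord ≤ 2+2.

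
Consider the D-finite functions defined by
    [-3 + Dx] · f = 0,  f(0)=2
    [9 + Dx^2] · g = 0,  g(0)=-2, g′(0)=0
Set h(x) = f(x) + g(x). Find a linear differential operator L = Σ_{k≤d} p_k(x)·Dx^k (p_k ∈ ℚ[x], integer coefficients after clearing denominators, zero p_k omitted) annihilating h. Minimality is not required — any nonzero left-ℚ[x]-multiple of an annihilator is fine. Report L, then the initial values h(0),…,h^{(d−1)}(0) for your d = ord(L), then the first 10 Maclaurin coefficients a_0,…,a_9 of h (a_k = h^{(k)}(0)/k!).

L = -27 + 9·Dx - 3·Dx^2 + Dx^3  (order 3).
h: a_k = 0, 6, 18, 9, 0, 81/20, 81/20, 243/280, 0, 243/2240, …
ICs: h(0) = 0, h′(0) = 6, h′′(0) = 36.

f: a_k = 2, 6, 9, 9, 27/4, 81/20, 81/40, 243/280, 729/2240, 243/2240, …
g: a_k = -2, 0, 9, 0, -27/4, 0, 81/40, 0, -729/2240, 0, …
f+g: L₀ = lclm(L_f,L_g), ord ≤ 1+2.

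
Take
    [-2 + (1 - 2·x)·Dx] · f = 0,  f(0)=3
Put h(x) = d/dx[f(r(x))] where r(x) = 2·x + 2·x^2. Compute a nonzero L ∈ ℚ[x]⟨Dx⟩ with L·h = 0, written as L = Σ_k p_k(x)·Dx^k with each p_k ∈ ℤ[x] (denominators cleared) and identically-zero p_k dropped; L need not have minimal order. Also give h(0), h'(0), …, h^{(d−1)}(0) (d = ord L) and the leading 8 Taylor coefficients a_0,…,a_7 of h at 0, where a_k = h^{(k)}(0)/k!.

L = (10 + 24·x + 24·x^2) + (-1 + 2·x + 12·x^2 + 8·x^3)·Dx  (order 1).
h: a_k = 12, 120, 864, 5568, 33600, 194688, 1096704, 6051840, …
ICs: h(0) = 12.

f: a_k = 3, 6, 12, 24, 48, 96, 192, 384, …
Change of var in L_f (x↦r) gives L₀.
Differentiate: ansatz ord ≤ ord L₀ ⇒ L.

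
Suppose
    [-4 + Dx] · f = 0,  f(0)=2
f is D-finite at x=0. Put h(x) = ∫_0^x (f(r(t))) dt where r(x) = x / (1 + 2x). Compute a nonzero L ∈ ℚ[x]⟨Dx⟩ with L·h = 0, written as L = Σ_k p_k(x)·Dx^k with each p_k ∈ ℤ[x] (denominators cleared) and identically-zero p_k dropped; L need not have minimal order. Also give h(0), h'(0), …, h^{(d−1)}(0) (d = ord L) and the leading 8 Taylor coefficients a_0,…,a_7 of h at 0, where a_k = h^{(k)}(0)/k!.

f: a_k = 2, 8, 16, 64/3, 64/3, 256/15, 512/45, 2048/315, …
h₀=f(r): pull back L_f along r ⇒ L₀.
Integrate: L := L₀·Dx.
L = -4·Dx + (1 + 4·x + 4·x^2)·Dx^2  (order 2).
h: a_k = 0, 2, 4, 0, -8/3, 64/15, -64/15, 512/315, …
ICs: h(0) = 0, h′(0) = 2.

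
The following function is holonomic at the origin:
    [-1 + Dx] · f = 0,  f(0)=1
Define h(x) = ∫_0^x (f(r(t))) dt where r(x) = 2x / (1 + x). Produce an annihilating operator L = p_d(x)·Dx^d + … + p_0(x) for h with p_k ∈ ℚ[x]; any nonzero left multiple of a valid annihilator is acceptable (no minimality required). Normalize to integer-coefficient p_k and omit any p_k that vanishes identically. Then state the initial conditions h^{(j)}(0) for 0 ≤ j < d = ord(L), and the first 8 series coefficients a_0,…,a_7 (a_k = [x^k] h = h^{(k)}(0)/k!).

f: a_k = 1, 1, 1/2, 1/6, 1/24, 1/120, 1/720, 1/5040, …
Change of var in L_f (x↦r) gives L₀.
h=∫h₀ ⇒ L = L₀·Dx.
L = -2·Dx + (1 + 2·x + x^2)·Dx^2  (order 2).
h: a_k = 0, 1, 1, 0, -1/6, 2/15, -1/15, 4/315, …
ICs: h(0) = 0, h′(0) = 1.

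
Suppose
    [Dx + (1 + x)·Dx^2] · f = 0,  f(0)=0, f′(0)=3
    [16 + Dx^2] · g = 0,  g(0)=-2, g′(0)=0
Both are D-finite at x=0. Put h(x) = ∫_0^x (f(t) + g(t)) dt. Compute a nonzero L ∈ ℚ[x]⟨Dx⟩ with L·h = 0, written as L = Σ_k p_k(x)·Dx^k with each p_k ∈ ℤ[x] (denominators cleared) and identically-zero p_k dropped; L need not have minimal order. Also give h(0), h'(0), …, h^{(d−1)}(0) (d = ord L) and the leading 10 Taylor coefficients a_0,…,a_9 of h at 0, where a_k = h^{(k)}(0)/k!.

f: a_k = 0, 3, -3/2, 1, -3/4, 3/5, -1/2, 3/7, -3/8, 1/3, …
g: a_k = -2, 0, 16, 0, -64/3, 0, 512/45, 0, -1024/315, 0, …
Weyl lclm of L_f,L_g ⇒ L₀ (ord ≤ 4).
h=∫₀ˣh₀: take L = L₀·Dx.
L = (176 + 256·x + 128·x^2)·Dx^2 + (144 + 400·x + 384·x^2 + 128·x^3)·Dx^3 + (11 + 16·x + 8·x^2)·Dx^4 + (9 + 25·x + 24·x^2 + 8·x^3)·Dx^5  (order 5).
h: a_k = 0, -2, 3/2, 29/6, 1/4, -53/12, 1/10, 979/630, 3/56, -9137/22680, …
ICs: h(0) = 0, h′(0) = -2, h′′(0) = 3, h′′′(0) = 29, h′′′′(0) = 6.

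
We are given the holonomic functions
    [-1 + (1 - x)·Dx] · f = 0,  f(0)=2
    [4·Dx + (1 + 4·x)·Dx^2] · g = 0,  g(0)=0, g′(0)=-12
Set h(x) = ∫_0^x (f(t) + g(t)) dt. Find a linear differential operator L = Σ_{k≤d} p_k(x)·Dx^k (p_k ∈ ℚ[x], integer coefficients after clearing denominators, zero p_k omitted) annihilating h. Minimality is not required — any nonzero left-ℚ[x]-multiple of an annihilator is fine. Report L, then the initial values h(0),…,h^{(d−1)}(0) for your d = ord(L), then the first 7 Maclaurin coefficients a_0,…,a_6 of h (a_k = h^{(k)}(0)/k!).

L = (44 + 16·x)·Dx^2 + (-13 + 56·x + 32·x^2)·Dx^3 + (-3 - 11·x + 6·x^2 + 8·x^3)·Dx^4  (order 4).
h: a_k = 0, 2, -5, 26/3, -31/2, 194/5, -1531/15, …
ICs: h(0) = 0, h′(0) = 2, h′′(0) = -10, h′′′(0) = 52.

f: a_k = 2, 2, 2, 2, 2, 2, 2, …
g: a_k = 0, -12, 24, -64, 192, -3072/5, 2048, …
h₀=f+g: left-lcm gives L₀, ord ≤ 3.
Integrate: L := L₀·Dx.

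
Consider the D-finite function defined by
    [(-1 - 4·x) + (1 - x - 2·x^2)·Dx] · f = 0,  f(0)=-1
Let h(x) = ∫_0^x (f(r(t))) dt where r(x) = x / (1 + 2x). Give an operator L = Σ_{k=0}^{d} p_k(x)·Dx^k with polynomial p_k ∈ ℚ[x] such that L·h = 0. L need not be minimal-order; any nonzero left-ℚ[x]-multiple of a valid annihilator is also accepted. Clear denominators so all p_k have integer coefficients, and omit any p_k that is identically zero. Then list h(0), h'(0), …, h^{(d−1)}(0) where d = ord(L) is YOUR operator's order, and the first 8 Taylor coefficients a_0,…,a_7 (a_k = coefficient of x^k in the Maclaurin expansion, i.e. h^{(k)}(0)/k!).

L = (-1 - 6·x)·Dx + (1 + 5·x + 6·x^2)·Dx^2  (order 2).
h: a_k = 0, -1, -1/2, -1/3, 3/4, -9/5, 9/2, -81/7, …
ICs: h(0) = 0, h′(0) = -1.

f: a_k = -1, -1, -3, -5, -11, -21, -43, -85, …
h₀=f(r): pull back L_f along r ⇒ L₀.
h=∫₀ˣh₀: take L = L₀·Dx.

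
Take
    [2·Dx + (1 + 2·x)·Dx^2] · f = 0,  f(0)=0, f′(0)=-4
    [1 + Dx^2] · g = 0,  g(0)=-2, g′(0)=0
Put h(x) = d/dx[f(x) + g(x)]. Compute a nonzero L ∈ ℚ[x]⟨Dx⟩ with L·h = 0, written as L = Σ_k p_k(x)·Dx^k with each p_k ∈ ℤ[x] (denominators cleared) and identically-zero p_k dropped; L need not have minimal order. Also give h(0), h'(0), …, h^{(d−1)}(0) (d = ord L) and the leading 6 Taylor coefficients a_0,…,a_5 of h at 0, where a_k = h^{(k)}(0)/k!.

f: a_k = 0, -4, 4, -16/3, 8, -64/5, …
g: a_k = -2, 0, 1, 0, -1/12, 0, …
Sum ⇒ L₀ = lclm(L_f,L_g) in ℚ(x)⟨Dx⟩.
h₀' ⇒ L via d/dx closure of L₀.
L = (50 + 8·x + 8·x^2) + (9 + 22·x + 12·x^2 + 8·x^3)·Dx + (50 + 8·x + 8·x^2)·Dx^2 + (9 + 22·x + 12·x^2 + 8·x^3)·Dx^3  (order 3).
h: a_k = -4, 10, -16, 95/3, -64, 7681/60, …
ICs: h(0) = -4, h′(0) = 10, h′′(0) = -32.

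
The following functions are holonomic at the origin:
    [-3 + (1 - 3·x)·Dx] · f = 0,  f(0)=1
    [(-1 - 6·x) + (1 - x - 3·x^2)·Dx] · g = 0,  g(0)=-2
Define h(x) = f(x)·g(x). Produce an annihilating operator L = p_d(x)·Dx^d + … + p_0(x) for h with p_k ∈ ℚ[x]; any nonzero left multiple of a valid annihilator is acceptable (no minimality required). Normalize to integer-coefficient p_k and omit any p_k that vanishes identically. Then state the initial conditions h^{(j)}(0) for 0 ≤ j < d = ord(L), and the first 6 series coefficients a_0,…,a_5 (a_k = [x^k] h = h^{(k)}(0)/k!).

f: a_k = 1, 3, 9, 27, 81, 243, …
g: a_k = -2, -2, -8, -14, -38, -80, …
Sym-product of L_f,L_g gives L₀ (≤ ord 1).
L = (-4 + 27·x^2) + (1 - 4·x + 9·x^3)·Dx  (order 1).
h: a_k = -2, -8, -32, -110, -368, -1184, …
ICs: h(0) = -2.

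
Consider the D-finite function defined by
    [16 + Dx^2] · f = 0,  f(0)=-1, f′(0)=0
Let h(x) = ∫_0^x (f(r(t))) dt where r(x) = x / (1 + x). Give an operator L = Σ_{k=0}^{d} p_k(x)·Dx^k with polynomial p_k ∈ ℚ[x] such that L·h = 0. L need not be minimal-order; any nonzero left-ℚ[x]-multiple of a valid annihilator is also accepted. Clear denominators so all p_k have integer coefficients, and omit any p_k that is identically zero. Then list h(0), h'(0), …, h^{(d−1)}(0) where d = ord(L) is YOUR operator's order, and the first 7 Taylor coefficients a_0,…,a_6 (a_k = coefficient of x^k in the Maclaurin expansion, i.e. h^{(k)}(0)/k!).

f: a_k = -1, 0, 8, 0, -32/3, 0, 256/45, …
Substitute x→r, Dx→(1/r')Dx; clear ⇒ L₀.
h=∫₀ˣh₀: take L = L₀·Dx.
L = 16·Dx + (2 + 6·x + 6·x^2 + 2·x^3)·Dx^2 + (1 + 4·x + 6·x^2 + 4·x^3 + x^4)·Dx^3  (order 3).
h: a_k = 0, -1, 0, 8/3, -4, 8/3, 16/9, …
ICs: h(0) = 0, h′(0) = -1, h′′(0) = 0.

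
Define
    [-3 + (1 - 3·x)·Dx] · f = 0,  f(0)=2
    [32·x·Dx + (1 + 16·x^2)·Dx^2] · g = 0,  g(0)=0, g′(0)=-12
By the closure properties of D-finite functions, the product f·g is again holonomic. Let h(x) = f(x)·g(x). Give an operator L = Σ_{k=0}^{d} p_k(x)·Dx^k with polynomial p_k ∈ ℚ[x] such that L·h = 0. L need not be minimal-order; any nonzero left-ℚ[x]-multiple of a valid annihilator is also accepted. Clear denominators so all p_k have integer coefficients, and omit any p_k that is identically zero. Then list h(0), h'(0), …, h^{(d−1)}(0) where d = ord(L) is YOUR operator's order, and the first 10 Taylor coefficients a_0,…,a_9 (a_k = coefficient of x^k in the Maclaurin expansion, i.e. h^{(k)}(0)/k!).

f: a_k = 2, 6, 18, 54, 162, 486, 1458, 4374, 13122, 39366, …
g: a_k = 0, -12, 0, 64, 0, -3072/5, 0, 49152/7, 0, -262144/3, …
L₀ := L_f ⊗_s L_g (sym. prod.), ord ≤ 2.
L = 96·x + (6 - 32·x + 192·x^2)·Dx + (-1 + 3·x - 16·x^2 + 48·x^3)·Dx^2  (order 2).
h: a_k = 0, -24, -72, -88, -264, -10104/5, -30312/5, -145032/35, -435096/35, -22265944/105, …
ICs: h(0) = 0, h′(0) = -24.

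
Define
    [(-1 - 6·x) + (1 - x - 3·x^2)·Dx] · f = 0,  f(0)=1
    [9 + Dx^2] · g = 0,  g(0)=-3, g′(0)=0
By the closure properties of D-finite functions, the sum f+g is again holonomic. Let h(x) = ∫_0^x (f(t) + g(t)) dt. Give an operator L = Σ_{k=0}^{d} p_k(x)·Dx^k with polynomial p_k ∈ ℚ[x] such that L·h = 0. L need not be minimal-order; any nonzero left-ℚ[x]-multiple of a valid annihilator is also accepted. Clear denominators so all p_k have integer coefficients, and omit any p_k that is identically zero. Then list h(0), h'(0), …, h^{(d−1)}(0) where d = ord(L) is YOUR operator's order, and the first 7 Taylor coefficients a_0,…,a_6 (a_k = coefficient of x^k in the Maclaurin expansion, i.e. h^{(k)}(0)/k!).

L = (459 + 2916·x + 1539·x^2 + 3888·x^3 + 3645·x^4 + 4374·x^5)·Dx + (-153 + 153·x + 378·x^2 - 405·x^3 + 2187·x^5 + 2187·x^6)·Dx^2 + (51 + 324·x + 171·x^2 + 432·x^3 + 405·x^4 + 486·x^5)·Dx^3 + (-17 + 17·x + 42·x^2 - 45·x^3 + 243·x^5 + 243·x^6)·Dx^4  (order 4).
h: a_k = 0, -2, 1/2, 35/6, 7/4, 71/40, 20/3, …
ICs: h(0) = 0, h′(0) = -2, h′′(0) = 1, h′′′(0) = 35.

f: a_k = 1, 1, 4, 7, 19, 40, 97, …
g: a_k = -3, 0, 27/2, 0, -81/8, 0, 243/80, …
f+g: L₀ = lclm(L_f,L_g), ord ≤ 1+2.
h=∫h₀ ⇒ L = L₀·Dx.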